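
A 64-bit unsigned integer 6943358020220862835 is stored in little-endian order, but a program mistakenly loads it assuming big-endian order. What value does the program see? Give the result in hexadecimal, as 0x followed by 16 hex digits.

0x73C19FF754C35B60

6943358020220862835 in 64-bit hexadecimal is 0x605BC354F79FC173.
Stored little-endian, the bytes at ascending addresses are 73 C1 9F F7 54 C3 5B 60.
Read back as big-endian, the last byte is least significant, giving 0x73C19FF754C35B60.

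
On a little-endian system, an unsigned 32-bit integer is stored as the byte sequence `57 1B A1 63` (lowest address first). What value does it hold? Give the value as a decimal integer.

Little-endian: lowest address holds the least-significant byte.
Reassemble most-significant byte first: 63 A1 1B 57 → 0x63A11B57.
0x63A11B57 = 1671502679.

1671502679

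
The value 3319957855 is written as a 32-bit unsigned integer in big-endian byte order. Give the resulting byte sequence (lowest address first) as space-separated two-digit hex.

3319957855 in hexadecimal, padded to 32 bits, is 0xC5E2895F.
Split into bytes (most-significant first): C5 E2 89 5F.
In big-endian order the high byte comes first in memory.
So the memory order matches the most-significant-first order: C5 E2 89 5F.

C5 E2 89 5F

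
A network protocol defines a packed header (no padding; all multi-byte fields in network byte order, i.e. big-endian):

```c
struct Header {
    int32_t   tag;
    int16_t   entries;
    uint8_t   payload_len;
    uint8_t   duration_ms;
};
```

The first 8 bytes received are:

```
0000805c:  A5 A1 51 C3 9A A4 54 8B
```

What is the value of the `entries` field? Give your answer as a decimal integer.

`entries` follows `tag` (4 bytes), so it starts at byte offset 4 and occupies 2 bytes.
Bytes at offsets 4..5: 9A A4.
Big-endian stores the most-significant byte at the lowest address.
The bytes are already most-significant first: 0x9AA4.
Top bit is set, so as a signed 16-bit value this is 0x9AA4 − 2^16 = -25948.

-25948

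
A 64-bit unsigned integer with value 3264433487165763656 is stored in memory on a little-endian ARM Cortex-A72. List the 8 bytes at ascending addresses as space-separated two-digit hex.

3264433487165763656 in hexadecimal, padded to 64 bits, is 0x2D4D98F5FB67B048.
Split into bytes (most-significant first): 2D 4D 98 F5 FB 67 B0 48.
In little-endian order the low byte comes first in memory.
So at ascending addresses the bytes are 48 B0 67 FB F5 98 4D 2D.

48 B0 67 FB F5 98 4D 2D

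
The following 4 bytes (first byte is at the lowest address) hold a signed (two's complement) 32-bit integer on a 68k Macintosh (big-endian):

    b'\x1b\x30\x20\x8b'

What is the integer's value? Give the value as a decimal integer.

456138891

Big-endian stores the most-significant byte at the lowest address.
The bytes are already most-significant first: 0x1B30208B.
0x1B30208B = 456138891.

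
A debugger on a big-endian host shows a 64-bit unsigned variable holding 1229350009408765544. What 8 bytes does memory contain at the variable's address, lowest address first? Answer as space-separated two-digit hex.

11 0F 87 51 F7 6E BE 68

1229350009408765544 in hexadecimal, padded to 64 bits, is 0x110F8751F76EBE68.
Split into bytes (most-significant first): 11 0F 87 51 F7 6E BE 68.
In big-endian order the high byte comes first in memory.
So the memory order matches the most-significant-first order: 11 0F 87 51 F7 6E BE 68.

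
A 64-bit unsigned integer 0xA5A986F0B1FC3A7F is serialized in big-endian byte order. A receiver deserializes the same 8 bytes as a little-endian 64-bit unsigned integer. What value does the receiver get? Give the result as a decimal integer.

9167917832640833957

Stored big-endian, the bytes at ascending addresses are A5 A9 86 F0 B1 FC 3A 7F.
Read back as little-endian, the first byte is least significant, giving 0x7F3AFCB1F086A9A5.
0x7F3AFCB1F086A9A5 = 9167917832640833957.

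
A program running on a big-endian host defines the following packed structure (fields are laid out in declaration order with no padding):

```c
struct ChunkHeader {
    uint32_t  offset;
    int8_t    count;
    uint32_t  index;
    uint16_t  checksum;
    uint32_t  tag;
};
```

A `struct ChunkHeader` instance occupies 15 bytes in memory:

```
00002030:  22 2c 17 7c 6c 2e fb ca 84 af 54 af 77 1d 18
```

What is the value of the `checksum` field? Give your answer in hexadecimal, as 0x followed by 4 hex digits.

`checksum` follows `offset` (4 B), `count` (1 B), `index` (4 B), so it starts at offset 4 + 1 + 4 = 9 and occupies 2 bytes.
Bytes at offsets 9..10: AF 54.
In big-endian order the high byte comes first in memory.
The bytes are already most-significant first: 0xAF54.

0xAF54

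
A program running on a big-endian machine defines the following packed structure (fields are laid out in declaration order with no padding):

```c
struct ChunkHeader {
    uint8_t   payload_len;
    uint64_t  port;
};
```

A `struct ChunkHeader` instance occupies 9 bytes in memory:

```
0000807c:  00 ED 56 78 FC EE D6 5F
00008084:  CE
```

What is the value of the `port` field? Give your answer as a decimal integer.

`port` follows `payload_len` (1 byte), so it starts at byte offset 1 and occupies 8 bytes.
Bytes at offsets 1..8: ED 56 78 FC EE D6 5F CE.
In big-endian order the high byte comes first in memory.
The bytes are already most-significant first: 0xED5678FCEED65FCE.
0xED5678FCEED65FCE = 17101989662720155598.

17101989662720155598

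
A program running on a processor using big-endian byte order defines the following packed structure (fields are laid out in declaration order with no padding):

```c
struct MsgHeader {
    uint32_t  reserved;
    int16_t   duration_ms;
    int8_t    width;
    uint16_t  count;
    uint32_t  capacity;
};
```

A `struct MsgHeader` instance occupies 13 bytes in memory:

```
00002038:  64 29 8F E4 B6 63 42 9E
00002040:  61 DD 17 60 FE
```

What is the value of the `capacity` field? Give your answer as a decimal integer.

3709296894

`capacity` follows `reserved` (4 B), `duration_ms` (2 B), `width` (1 B), `count` (2 B), so it starts at offset 4 + 2 + 1 + 2 = 9 and occupies 4 bytes.
Bytes at offsets 9..12: DD 17 60 FE.
Big-endian: lowest address holds the most-significant byte.
The bytes are already most-significant first: 0xDD1760FE.
0xDD1760FE = 3709296894.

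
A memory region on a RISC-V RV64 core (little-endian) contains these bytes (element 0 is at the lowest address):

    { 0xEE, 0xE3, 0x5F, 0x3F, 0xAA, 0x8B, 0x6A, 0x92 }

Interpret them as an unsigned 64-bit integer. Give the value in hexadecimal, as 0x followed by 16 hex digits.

0x926A8BAA3F5FE3EE

In little-endian order the low byte comes first in memory.
Reassemble most-significant byte first: 92 6A 8B AA 3F 5F E3 EE → 0x926A8BAA3F5FE3EE.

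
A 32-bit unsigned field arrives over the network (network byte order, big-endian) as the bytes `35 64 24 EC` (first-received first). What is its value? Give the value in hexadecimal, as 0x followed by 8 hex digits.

0x356424EC

Big-endian stores the most-significant byte at the lowest address.
The bytes are already most-significant first: 0x356424EC.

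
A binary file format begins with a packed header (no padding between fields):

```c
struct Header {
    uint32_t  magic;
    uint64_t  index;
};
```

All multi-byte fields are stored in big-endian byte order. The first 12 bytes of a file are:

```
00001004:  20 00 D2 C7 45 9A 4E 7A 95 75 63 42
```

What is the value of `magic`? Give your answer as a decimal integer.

`magic` is the first field, at byte offset 0, occupying 4 bytes.
Bytes at offsets 0..3: 20 00 D2 C7.
In big-endian order the high byte comes first in memory.
The bytes are already most-significant first: 0x2000D2C7.
0x2000D2C7 = 536924871.

536924871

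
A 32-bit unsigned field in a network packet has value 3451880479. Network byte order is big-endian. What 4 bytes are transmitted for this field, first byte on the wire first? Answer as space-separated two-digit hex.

3451880479 in hexadecimal, padded to 32 bits, is 0xCDBF841F.
Split into bytes (most-significant first): CD BF 84 1F.
In big-endian order the high byte comes first in memory.
So the memory order matches the most-significant-first order: CD BF 84 1F.

CD BF 84 1F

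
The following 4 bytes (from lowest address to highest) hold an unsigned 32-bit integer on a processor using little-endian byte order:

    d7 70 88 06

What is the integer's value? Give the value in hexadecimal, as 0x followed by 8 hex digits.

Little-endian: lowest address holds the least-significant byte.
Reassemble most-significant byte first: 06 88 70 D7 → 0x068870D7.

0x068870D7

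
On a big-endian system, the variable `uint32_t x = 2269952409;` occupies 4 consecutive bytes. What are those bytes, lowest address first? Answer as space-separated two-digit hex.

87 4C B9 99

2269952409 in hexadecimal, padded to 32 bits, is 0x874CB999.
Split into bytes (most-significant first): 87 4C B9 99.
Big-endian: lowest address holds the most-significant byte.
So the memory order matches the most-significant-first order: 87 4C B9 99.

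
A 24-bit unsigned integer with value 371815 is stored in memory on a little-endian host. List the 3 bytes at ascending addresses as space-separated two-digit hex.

67 AC 05

371815 in hexadecimal, padded to 24 bits, is 0x05AC67.
Split into bytes (most-significant first): 05 AC 67.
Little-endian stores the least-significant byte at the lowest address.
So at ascending addresses the bytes are 67 AC 05.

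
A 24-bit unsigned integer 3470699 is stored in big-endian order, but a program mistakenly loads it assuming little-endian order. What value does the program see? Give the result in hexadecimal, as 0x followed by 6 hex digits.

0x6BF534

3470699 in 24-bit hexadecimal is 0x34F56B.
Stored big-endian, the bytes at ascending addresses are 34 F5 6B.
Read back as little-endian, the first byte is least significant, giving 0x6BF534.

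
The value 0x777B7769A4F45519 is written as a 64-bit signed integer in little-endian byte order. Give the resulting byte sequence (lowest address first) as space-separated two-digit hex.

19 55 F4 A4 69 77 7B 77

Split into bytes (most-significant first): 77 7B 77 69 A4 F4 55 19.
Little-endian stores the least-significant byte at the lowest address.
So at ascending addresses the bytes are 19 55 F4 A4 69 77 7B 77.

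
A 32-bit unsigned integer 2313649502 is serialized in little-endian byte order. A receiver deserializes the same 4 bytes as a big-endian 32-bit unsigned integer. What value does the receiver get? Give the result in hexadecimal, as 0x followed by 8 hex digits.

0x5E7DE789

2313649502 in 32-bit hexadecimal is 0x89E77D5E.
Stored little-endian, the bytes at ascending addresses are 5E 7D E7 89.
Read back as big-endian, the last byte is least significant, giving 0x5E7DE789.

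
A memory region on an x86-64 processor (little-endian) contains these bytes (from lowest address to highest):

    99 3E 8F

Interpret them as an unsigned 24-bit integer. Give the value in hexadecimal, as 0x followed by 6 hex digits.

In little-endian order the low byte comes first in memory.
Reassemble most-significant byte first: 8F 3E 99 → 0x8F3E99.

0x8F3E99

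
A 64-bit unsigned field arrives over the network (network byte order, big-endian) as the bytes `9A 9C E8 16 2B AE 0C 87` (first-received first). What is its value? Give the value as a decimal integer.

Big-endian: lowest address holds the most-significant byte.
The bytes are already most-significant first: 0x9A9CE8162BAE0C87.
0x9A9CE8162BAE0C87 = 11141034760127515783.

11141034760127515783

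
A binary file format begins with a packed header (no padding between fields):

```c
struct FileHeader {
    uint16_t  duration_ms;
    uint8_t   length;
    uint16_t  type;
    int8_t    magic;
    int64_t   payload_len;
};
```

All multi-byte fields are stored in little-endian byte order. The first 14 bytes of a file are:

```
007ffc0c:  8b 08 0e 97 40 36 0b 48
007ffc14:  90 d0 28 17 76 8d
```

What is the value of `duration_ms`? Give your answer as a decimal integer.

`duration_ms` is the first field, at byte offset 0, occupying 2 bytes.
Bytes at offsets 0..1: 8B 08.
In little-endian order the low byte comes first in memory.
Reassemble most-significant byte first: 08 8B → 0x088B.
0x088B = 2187.

2187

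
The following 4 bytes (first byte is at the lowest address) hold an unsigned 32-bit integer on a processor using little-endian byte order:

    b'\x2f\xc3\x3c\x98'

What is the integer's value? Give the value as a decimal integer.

2554118959

In little-endian order the low byte comes first in memory.
Reassemble most-significant byte first: 98 3C C3 2F → 0x983CC32F.
0x983CC32F = 2554118959.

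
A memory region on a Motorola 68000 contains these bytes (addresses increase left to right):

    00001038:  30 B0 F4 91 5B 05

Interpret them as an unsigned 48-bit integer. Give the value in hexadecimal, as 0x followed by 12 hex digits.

0x30B0F4915B05

Big-endian: lowest address holds the most-significant byte.
The bytes are already most-significant first: 0x30B0F4915B05.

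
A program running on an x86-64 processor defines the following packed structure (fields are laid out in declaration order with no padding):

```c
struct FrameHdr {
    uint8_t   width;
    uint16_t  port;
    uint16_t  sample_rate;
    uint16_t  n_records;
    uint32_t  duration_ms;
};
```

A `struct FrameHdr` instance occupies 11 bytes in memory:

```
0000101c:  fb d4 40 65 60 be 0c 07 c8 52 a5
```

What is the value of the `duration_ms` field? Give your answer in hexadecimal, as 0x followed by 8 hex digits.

0xA552C807

`duration_ms` follows `width` (1 B), `port` (2 B), `sample_rate` (2 B), `n_records` (2 B), so it starts at offset 1 + 2 + 2 + 2 = 7 and occupies 4 bytes.
Bytes at offsets 7..10: 07 C8 52 A5.
Little-endian: lowest address holds the least-significant byte.
Reassemble most-significant byte first: A5 52 C8 07 → 0xA552C807.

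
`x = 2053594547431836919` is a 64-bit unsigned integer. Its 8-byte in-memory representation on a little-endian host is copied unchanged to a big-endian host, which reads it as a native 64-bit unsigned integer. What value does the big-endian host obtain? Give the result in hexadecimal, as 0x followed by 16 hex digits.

2053594547431836919 in 64-bit hexadecimal is 0x1C7FD55C485A8CF7.
Stored little-endian, the bytes at ascending addresses are F7 8C 5A 48 5C D5 7F 1C.
Read back as big-endian, the last byte is least significant, giving 0xF78C5A485CD57F1C.

0xF78C5A485CD57F1C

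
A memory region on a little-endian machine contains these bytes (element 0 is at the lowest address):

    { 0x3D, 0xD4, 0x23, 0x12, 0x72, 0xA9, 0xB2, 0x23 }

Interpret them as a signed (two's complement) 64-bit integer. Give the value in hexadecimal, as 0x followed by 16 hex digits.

0x23B2A9721223D43D

Little-endian: lowest address holds the least-significant byte.
Reassemble most-significant byte first: 23 B2 A9 72 12 23 D4 3D → 0x23B2A9721223D43D.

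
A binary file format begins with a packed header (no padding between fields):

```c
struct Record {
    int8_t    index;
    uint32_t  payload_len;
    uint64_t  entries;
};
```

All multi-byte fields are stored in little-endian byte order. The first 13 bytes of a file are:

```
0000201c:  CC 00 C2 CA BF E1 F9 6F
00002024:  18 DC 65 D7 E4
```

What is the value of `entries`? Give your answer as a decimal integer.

`entries` follows `index` (1 B), `payload_len` (4 B), so it starts at offset 1 + 4 = 5 and occupies 8 bytes.
Bytes at offsets 5..12: E1 F9 6F 18 DC 65 D7 E4.
Little-endian: lowest address holds the least-significant byte.
Reassemble most-significant byte first: E4 D7 65 DC 18 6F F9 E1 → 0xE4D765DC186FF9E1.
0xE4D765DC186FF9E1 = 16489760556617562593.

16489760556617562593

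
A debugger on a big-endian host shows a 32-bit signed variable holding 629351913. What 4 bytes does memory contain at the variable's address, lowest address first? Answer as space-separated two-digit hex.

629351913 in hexadecimal, padded to 32 bits, is 0x258325E9.
Split into bytes (most-significant first): 25 83 25 E9.
In big-endian order the high byte comes first in memory.
So the memory order matches the most-significant-first order: 25 83 25 E9.

25 83 25 E9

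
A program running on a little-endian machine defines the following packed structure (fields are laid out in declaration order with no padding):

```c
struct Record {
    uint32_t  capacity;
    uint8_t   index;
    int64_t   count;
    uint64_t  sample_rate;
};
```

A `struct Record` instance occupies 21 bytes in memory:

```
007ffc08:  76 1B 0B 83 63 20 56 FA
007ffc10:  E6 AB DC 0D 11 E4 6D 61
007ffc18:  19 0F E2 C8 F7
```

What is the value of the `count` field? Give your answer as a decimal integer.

`count` follows `capacity` (4 B), `index` (1 B), so it starts at offset 4 + 1 = 5 and occupies 8 bytes.
Bytes at offsets 5..12: 20 56 FA E6 AB DC 0D 11.
In little-endian order the low byte comes first in memory.
Reassemble most-significant byte first: 11 0D DC AB E6 FA 56 20 → 0x110DDCABE6FA5620.
0x110DDCABE6FA5620 = 1228880904214697504.

1228880904214697504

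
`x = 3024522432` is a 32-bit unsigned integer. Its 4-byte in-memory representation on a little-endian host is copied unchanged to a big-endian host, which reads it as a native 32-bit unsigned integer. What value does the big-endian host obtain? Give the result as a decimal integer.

3230418612

3024522432 in 32-bit hexadecimal is 0xB4468CC0.
Stored little-endian, the bytes at ascending addresses are C0 8C 46 B4.
Read back as big-endian, the last byte is least significant, giving 0xC08C46B4.
0xC08C46B4 = 3230418612.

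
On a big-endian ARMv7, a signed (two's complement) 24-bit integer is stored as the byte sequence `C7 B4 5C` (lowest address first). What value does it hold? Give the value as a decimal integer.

In big-endian order the high byte comes first in memory.
The bytes are already most-significant first: 0xC7B45C.
Top bit is set, so as a signed 24-bit value this is 0xC7B45C − 2^24 = -3689380.

-3689380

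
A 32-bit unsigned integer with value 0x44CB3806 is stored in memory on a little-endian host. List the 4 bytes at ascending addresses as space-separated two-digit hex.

06 38 CB 44

Split into bytes (most-significant first): 44 CB 38 06.
Little-endian stores the least-significant byte at the lowest address.
So at ascending addresses the bytes are 06 38 CB 44.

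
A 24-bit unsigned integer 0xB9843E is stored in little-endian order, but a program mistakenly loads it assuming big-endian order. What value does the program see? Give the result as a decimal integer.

4097209

Stored little-endian, the bytes at ascending addresses are 3E 84 B9.
Read back as big-endian, the last byte is least significant, giving 0x3E84B9.
0x3E84B9 = 4097209.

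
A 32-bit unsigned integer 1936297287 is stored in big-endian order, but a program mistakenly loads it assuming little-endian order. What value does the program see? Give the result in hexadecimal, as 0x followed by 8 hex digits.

0x478D6973

1936297287 in 32-bit hexadecimal is 0x73698D47.
Stored big-endian, the bytes at ascending addresses are 73 69 8D 47.
Read back as little-endian, the first byte is least significant, giving 0x478D6973.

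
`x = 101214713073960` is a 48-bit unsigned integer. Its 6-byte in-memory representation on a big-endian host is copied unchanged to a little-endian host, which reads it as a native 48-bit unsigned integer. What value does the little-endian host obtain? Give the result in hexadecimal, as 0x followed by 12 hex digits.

101214713073960 in 48-bit hexadecimal is 0x5C0DE304D128.
Stored big-endian, the bytes at ascending addresses are 5C 0D E3 04 D1 28.
Read back as little-endian, the first byte is least significant, giving 0x28D104E30D5C.

0x28D104E30D5C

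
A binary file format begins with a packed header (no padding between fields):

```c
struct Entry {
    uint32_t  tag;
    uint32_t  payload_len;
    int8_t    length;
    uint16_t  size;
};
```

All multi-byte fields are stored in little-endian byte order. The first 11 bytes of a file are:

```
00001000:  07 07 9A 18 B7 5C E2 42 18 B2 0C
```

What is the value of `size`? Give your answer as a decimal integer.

`size` follows `tag` (4 B), `payload_len` (4 B), `length` (1 B), so it starts at offset 4 + 4 + 1 = 9 and occupies 2 bytes.
Bytes at offsets 9..10: B2 0C.
Little-endian: lowest address holds the least-significant byte.
Reassemble most-significant byte first: 0C B2 → 0x0CB2.
0x0CB2 = 3250.

3250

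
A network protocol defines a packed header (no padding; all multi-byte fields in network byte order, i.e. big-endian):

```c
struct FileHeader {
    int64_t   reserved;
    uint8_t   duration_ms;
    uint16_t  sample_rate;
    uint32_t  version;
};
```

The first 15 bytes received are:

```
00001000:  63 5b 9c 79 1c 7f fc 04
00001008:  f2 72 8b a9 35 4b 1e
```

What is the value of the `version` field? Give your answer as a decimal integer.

`version` follows `reserved` (8 B), `duration_ms` (1 B), `sample_rate` (2 B), so it starts at offset 8 + 1 + 2 = 11 and occupies 4 bytes.
Bytes at offsets 11..14: A9 35 4B 1E.
In big-endian order the high byte comes first in memory.
The bytes are already most-significant first: 0xA9354B1E.
0xA9354B1E = 2838842142.

2838842142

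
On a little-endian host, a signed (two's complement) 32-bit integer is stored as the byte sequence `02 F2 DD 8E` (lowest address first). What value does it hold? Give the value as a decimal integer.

-1898057214

In little-endian order the low byte comes first in memory.
Reassemble most-significant byte first: 8E DD F2 02 → 0x8EDDF202.
Top bit is set, so as a signed 32-bit value this is 0x8EDDF202 − 2^32 = -1898057214.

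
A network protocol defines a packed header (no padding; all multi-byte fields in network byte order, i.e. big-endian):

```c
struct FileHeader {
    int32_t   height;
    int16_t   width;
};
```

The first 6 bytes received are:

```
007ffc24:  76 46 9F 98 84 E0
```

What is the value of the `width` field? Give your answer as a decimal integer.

-31520

`width` follows `height` (4 bytes), so it starts at byte offset 4 and occupies 2 bytes.
Bytes at offsets 4..5: 84 E0.
Big-endian stores the most-significant byte at the lowest address.
The bytes are already most-significant first: 0x84E0.
Top bit is set, so as a signed 16-bit value this is 0x84E0 − 2^16 = -31520.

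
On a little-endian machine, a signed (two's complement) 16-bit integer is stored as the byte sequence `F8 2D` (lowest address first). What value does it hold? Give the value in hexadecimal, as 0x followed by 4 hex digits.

0x2DF8

In little-endian order the low byte comes first in memory.
Reassemble most-significant byte first: 2D F8 → 0x2DF8.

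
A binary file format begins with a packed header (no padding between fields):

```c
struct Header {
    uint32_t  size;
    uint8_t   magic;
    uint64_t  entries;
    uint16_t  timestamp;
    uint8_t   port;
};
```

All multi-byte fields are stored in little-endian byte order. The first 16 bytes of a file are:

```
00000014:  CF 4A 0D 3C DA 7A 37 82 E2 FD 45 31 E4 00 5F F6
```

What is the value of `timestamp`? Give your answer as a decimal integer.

`timestamp` follows `size` (4 B), `magic` (1 B), `entries` (8 B), so it starts at offset 4 + 1 + 8 = 13 and occupies 2 bytes.
Bytes at offsets 13..14: 00 5F.
Little-endian: lowest address holds the least-significant byte.
Reassemble most-significant byte first: 5F 00 → 0x5F00.
0x5F00 = 24320.

24320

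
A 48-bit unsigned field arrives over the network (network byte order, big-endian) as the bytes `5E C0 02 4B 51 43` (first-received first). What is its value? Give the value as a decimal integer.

104178765222211

Big-endian stores the most-significant byte at the lowest address.
The bytes are already most-significant first: 0x5EC0024B5143.
0x5EC0024B5143 = 104178765222211.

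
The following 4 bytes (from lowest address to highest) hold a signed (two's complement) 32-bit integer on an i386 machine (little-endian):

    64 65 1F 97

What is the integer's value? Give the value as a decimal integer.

-1759550108

Little-endian stores the least-significant byte at the lowest address.
Reassemble most-significant byte first: 97 1F 65 64 → 0x971F6564.
Top bit is set, so as a signed 32-bit value this is 0x971F6564 − 2^32 = -1759550108.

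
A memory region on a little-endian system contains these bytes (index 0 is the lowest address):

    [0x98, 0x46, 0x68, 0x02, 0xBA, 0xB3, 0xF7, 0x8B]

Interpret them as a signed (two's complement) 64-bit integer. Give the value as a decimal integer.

-8361016571704359272

In little-endian order the low byte comes first in memory.
Reassemble most-significant byte first: 8B F7 B3 BA 02 68 46 98 → 0x8BF7B3BA02684698.
Top bit is set, so as a signed 64-bit value this is 0x8BF7B3BA02684698 − 2^64 = -8361016571704359272.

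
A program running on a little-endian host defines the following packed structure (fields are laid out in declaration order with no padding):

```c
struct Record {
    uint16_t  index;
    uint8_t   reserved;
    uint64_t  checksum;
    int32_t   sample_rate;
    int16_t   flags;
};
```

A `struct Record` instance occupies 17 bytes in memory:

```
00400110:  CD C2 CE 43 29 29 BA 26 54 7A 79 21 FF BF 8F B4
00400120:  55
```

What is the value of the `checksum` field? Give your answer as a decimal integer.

`checksum` follows `index` (2 B), `reserved` (1 B), so it starts at offset 2 + 1 = 3 and occupies 8 bytes.
Bytes at offsets 3..10: 43 29 29 BA 26 54 7A 79.
Little-endian: lowest address holds the least-significant byte.
Reassemble most-significant byte first: 79 7A 54 26 BA 29 29 43 → 0x797A5426BA292943.
0x797A5426BA292943 = 8753401351056730435.

8753401351056730435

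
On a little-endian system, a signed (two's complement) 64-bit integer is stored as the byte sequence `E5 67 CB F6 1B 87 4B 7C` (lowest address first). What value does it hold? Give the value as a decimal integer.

Little-endian stores the least-significant byte at the lowest address.
Reassemble most-significant byte first: 7C 4B 87 1B F6 CB 67 E5 → 0x7C4B871BF6CB67E5.
0x7C4B871BF6CB67E5 = 8956400838130755557.

8956400838130755557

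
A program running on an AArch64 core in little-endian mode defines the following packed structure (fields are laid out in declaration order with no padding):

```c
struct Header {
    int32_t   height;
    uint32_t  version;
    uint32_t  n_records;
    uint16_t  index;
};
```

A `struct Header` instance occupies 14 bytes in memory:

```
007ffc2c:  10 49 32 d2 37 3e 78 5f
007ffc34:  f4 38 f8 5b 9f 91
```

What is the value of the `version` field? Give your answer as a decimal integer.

1601715767

`version` follows `height` (4 bytes), so it starts at byte offset 4 and occupies 4 bytes.
Bytes at offsets 4..7: 37 3E 78 5F.
In little-endian order the low byte comes first in memory.
Reassemble most-significant byte first: 5F 78 3E 37 → 0x5F783E37.
0x5F783E37 = 1601715767.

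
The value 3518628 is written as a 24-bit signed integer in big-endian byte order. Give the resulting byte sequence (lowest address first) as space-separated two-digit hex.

35 B0 A4

3518628 in hexadecimal, padded to 24 bits, is 0x35B0A4.
Split into bytes (most-significant first): 35 B0 A4.
Big-endian: lowest address holds the most-significant byte.
So the memory order matches the most-significant-first order: 35 B0 A4.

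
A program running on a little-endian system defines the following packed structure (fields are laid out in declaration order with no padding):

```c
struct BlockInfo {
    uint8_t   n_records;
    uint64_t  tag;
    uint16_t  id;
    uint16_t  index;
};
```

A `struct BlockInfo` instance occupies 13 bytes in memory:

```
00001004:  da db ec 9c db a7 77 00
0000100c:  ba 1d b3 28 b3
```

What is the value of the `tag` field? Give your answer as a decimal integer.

`tag` follows `n_records` (1 byte), so it starts at byte offset 1 and occupies 8 bytes.
Bytes at offsets 1..8: DB EC 9C DB A7 77 00 BA.
In little-endian order the low byte comes first in memory.
Reassemble most-significant byte first: BA 00 77 A7 DB 9C EC DB → 0xBA0077A7DB9CECDB.
0xBA0077A7DB9CECDB = 13402844053882334427.

13402844053882334427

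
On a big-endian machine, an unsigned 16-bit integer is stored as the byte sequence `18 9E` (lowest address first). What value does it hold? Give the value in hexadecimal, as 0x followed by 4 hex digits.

0x189E

Big-endian stores the most-significant byte at the lowest address.
The bytes are already most-significant first: 0x189E.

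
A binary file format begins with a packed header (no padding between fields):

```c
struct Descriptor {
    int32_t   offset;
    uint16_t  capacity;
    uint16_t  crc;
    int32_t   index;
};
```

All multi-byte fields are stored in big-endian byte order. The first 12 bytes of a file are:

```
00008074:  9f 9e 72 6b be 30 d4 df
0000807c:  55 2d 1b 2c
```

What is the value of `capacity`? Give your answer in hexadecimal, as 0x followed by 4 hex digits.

0xBE30

`capacity` follows `offset` (4 bytes), so it starts at byte offset 4 and occupies 2 bytes.
Bytes at offsets 4..5: BE 30.
Big-endian: lowest address holds the most-significant byte.
The bytes are already most-significant first: 0xBE30.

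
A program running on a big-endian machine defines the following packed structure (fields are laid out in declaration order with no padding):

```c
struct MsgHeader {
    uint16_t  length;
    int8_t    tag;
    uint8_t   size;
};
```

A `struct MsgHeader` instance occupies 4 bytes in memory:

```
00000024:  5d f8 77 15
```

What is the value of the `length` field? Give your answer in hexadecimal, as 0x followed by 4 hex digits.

0x5DF8

`length` is the first field, at byte offset 0, occupying 2 bytes.
Bytes at offsets 0..1: 5D F8.
In big-endian order the high byte comes first in memory.
The bytes are already most-significant first: 0x5DF8.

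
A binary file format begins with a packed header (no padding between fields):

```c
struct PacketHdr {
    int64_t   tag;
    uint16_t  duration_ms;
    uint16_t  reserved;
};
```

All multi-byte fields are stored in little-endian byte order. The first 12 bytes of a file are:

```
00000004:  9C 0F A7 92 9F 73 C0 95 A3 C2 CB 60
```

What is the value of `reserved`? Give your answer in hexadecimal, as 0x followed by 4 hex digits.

0x60CB

`reserved` follows `tag` (8 B), `duration_ms` (2 B), so it starts at offset 8 + 2 = 10 and occupies 2 bytes.
Bytes at offsets 10..11: CB 60.
Little-endian: lowest address holds the least-significant byte.
Reassemble most-significant byte first: 60 CB → 0x60CB.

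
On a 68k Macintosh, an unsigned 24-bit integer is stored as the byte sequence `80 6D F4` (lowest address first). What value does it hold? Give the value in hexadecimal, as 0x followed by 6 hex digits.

Big-endian stores the most-significant byte at the lowest address.
The bytes are already most-significant first: 0x806DF4.

0x806DF4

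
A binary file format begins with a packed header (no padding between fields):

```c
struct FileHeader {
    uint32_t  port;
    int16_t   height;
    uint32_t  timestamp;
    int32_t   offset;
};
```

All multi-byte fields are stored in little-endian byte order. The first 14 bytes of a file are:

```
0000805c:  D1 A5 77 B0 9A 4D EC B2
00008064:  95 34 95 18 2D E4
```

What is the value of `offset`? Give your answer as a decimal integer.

-466806635

`offset` follows `port` (4 B), `height` (2 B), `timestamp` (4 B), so it starts at offset 4 + 2 + 4 = 10 and occupies 4 bytes.
Bytes at offsets 10..13: 95 18 2D E4.
Little-endian: lowest address holds the least-significant byte.
Reassemble most-significant byte first: E4 2D 18 95 → 0xE42D1895.
Top bit is set, so as a signed 32-bit value this is 0xE42D1895 − 2^32 = -466806635.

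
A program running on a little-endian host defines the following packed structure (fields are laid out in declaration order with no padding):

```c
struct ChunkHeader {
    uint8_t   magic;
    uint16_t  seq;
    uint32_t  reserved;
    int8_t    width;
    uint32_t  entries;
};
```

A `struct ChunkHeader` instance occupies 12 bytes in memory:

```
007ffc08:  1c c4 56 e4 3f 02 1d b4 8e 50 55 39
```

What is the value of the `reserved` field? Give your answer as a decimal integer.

`reserved` follows `magic` (1 B), `seq` (2 B), so it starts at offset 1 + 2 = 3 and occupies 4 bytes.
Bytes at offsets 3..6: E4 3F 02 1D.
Little-endian: lowest address holds the least-significant byte.
Reassemble most-significant byte first: 1D 02 3F E4 → 0x1D023FE4.
0x1D023FE4 = 486686692.

486686692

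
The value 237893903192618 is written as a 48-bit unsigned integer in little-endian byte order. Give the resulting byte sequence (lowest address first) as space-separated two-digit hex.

237893903192618 in hexadecimal, padded to 48 bits, is 0xD85CFD98122A.
Split into bytes (most-significant first): D8 5C FD 98 12 2A.
Little-endian stores the least-significant byte at the lowest address.
So at ascending addresses the bytes are 2A 12 98 FD 5C D8.

2A 12 98 FD 5C D8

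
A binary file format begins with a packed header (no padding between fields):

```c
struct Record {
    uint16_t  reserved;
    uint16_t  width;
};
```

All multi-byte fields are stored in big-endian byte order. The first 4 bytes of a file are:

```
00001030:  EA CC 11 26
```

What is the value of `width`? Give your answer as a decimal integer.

`width` follows `reserved` (2 bytes), so it starts at byte offset 2 and occupies 2 bytes.
Bytes at offsets 2..3: 11 26.
In big-endian order the high byte comes first in memory.
The bytes are already most-significant first: 0x1126.
0x1126 = 4390.

4390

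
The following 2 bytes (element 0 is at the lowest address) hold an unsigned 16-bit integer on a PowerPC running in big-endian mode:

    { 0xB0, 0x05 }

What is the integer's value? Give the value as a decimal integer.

45061

In big-endian order the high byte comes first in memory.
The bytes are already most-significant first: 0xB005.
0xB005 = 45061.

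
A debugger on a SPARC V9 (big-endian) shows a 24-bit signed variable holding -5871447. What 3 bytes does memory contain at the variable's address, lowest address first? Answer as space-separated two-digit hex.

Two's complement of -5871447 in 24 bits: 5871447 = 0x599757; invert → 0xA668A8; add 1 → 0xA668A9.
Split into bytes (most-significant first): A6 68 A9.
Big-endian: lowest address holds the most-significant byte.
So the memory order matches the most-significant-first order: A6 68 A9.

A6 68 A9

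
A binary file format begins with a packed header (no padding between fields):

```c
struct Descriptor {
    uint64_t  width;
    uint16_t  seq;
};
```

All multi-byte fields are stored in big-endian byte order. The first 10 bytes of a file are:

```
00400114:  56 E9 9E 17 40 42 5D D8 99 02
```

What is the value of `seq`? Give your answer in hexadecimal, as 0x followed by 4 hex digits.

`seq` follows `width` (8 bytes), so it starts at byte offset 8 and occupies 2 bytes.
Bytes at offsets 8..9: 99 02.
Big-endian stores the most-significant byte at the lowest address.
The bytes are already most-significant first: 0x9902.

0x9902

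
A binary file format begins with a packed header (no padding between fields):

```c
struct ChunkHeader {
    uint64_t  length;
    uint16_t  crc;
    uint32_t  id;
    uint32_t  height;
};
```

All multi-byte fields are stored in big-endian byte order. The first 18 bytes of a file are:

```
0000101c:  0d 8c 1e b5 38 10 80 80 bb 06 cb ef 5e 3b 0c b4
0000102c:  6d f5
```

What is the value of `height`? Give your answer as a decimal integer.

213151221

`height` follows `length` (8 B), `crc` (2 B), `id` (4 B), so it starts at offset 8 + 2 + 4 = 14 and occupies 4 bytes.
Bytes at offsets 14..17: 0C B4 6D F5.
Big-endian stores the most-significant byte at the lowest address.
The bytes are already most-significant first: 0x0CB46DF5.
0x0CB46DF5 = 213151221.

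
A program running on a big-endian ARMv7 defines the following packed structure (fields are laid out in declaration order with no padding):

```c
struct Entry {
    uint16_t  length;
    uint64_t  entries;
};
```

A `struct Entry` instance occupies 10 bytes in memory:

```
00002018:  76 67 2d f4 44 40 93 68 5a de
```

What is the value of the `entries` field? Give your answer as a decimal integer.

`entries` follows `length` (2 bytes), so it starts at byte offset 2 and occupies 8 bytes.
Bytes at offsets 2..9: 2D F4 44 40 93 68 5A DE.
Big-endian: lowest address holds the most-significant byte.
The bytes are already most-significant first: 0x2DF4444093685ADE.
0x2DF4444093685ADE = 3311346670165842654.

3311346670165842654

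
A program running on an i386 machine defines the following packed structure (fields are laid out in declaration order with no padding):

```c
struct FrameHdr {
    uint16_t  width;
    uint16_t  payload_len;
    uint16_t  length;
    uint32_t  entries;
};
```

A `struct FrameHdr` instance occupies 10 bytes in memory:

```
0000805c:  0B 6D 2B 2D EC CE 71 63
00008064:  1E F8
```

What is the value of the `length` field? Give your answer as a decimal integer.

`length` follows `width` (2 B), `payload_len` (2 B), so it starts at offset 2 + 2 = 4 and occupies 2 bytes.
Bytes at offsets 4..5: EC CE.
Little-endian: lowest address holds the least-significant byte.
Reassemble most-significant byte first: CE EC → 0xCEEC.
0xCEEC = 52972.

52972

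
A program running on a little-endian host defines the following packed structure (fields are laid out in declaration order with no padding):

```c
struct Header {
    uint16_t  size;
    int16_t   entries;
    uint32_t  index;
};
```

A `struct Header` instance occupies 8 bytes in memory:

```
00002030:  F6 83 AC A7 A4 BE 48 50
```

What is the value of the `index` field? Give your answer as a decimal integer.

1346944676

`index` follows `size` (2 B), `entries` (2 B), so it starts at offset 2 + 2 = 4 and occupies 4 bytes.
Bytes at offsets 4..7: A4 BE 48 50.
Little-endian stores the least-significant byte at the lowest address.
Reassemble most-significant byte first: 50 48 BE A4 → 0x5048BEA4.
0x5048BEA4 = 1346944676.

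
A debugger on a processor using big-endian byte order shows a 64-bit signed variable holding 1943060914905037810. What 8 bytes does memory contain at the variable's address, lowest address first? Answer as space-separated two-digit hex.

1943060914905037810 in hexadecimal, padded to 64 bits, is 0x1AF7239B79DC3BF2.
Split into bytes (most-significant first): 1A F7 23 9B 79 DC 3B F2.
In big-endian order the high byte comes first in memory.
So the memory order matches the most-significant-first order: 1A F7 23 9B 79 DC 3B F2.

1A F7 23 9B 79 DC 3B F2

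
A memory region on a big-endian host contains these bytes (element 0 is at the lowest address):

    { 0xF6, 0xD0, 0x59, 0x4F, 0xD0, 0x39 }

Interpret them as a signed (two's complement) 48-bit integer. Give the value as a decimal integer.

In big-endian order the high byte comes first in memory.
The bytes are already most-significant first: 0xF6D0594FD039.
Top bit is set, so as a signed 48-bit value this is 0xF6D0594FD039 − 2^48 = -10100264677319.

-10100264677319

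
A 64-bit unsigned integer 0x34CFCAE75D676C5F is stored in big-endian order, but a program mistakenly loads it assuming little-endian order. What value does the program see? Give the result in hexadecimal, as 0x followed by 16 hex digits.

Stored big-endian, the bytes at ascending addresses are 34 CF CA E7 5D 67 6C 5F.
Read back as little-endian, the first byte is least significant, giving 0x5F6C675DE7CACF34.

0x5F6C675DE7CACF34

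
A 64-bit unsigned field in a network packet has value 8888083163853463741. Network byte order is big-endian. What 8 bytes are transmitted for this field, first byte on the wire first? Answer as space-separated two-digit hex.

8888083163853463741 in hexadecimal, padded to 64 bits, is 0x7B58D08BE39DA0BD.
Split into bytes (most-significant first): 7B 58 D0 8B E3 9D A0 BD.
In big-endian order the high byte comes first in memory.
So the memory order matches the most-significant-first order: 7B 58 D0 8B E3 9D A0 BD.

7B 58 D0 8B E3 9D A0 BD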